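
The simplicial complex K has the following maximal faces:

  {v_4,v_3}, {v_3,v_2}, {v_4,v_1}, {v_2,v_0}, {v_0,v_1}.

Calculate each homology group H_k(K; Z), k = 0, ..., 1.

Order the vertices as v_0 < v_1 < v_2 < v_3 < v_4. Listing each simplex with vertices in this order, K has dimension 1 with simplices:

  0-simplices (5): [v_0], [v_1], [v_2], [v_3], [v_4]
  1-simplices (5): [v_0,v_1], [v_0,v_2], [v_1,v_4], [v_2,v_3], [v_3,v_4]

Hence C_0 ≅ Z^5, C_1 ≅ Z^5.

The boundary map ∂_1: C_1 → C_0 sends each edge [p,q] (with p < q) to q − p. For instance
  ∂[v_0,v_2] = [v_2] − [v_0].
As a 5×5 matrix over Z this has rank 4, with invariant factors (1,1,1,1).

Reading off H_k = ker ∂_k / im ∂_{k+1}:

  H_0: rank C_0 − rank ∂_1 = 5 − 4 = 1, and the invariant factors of ∂_1 are all 1, so H_0 ≅ Z.
  H_1: rank ker ∂_1 − rank ∂_2 = (5 − 4) − 0 = 1, and there is no ∂_2, so H_1 ≅ Z.

H_0 = Z,  H_1 = Z.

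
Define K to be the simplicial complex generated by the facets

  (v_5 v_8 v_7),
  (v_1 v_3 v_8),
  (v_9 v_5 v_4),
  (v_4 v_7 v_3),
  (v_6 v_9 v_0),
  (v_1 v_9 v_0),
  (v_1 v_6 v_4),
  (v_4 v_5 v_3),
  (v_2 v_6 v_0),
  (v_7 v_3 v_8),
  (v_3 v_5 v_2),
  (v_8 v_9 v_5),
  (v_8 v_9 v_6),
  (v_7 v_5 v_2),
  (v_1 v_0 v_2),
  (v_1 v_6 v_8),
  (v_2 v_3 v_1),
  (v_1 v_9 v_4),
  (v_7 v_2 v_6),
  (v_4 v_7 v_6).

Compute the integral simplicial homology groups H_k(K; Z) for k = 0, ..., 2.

H_0 ≅ Z,  H_1 ≅ Z ⊕ Z_2,  H_2 = 0.

Fix the vertex order v_0 < v_1 < v_2 < v_3 < v_4 < v_5 < v_6 < v_7 < v_8 < v_9 and write every simplex with vertices in increasing order. Then dim K = 2 and the simplices of K are:

  0-simplices (10): [v_0], [v_1], [v_2], [v_3], [v_4], [v_5], [v_6], [v_7], [v_8], [v_9]
  1-simplices (30): (30 of them)
  2-simplices (20): (20 of them)

so the chain groups are C_0 ≅ Z^10, C_1 ≅ Z^30, C_2 ≅ Z^20.

Boundary ∂_1: C_1 → C_0 maps an edge to its endpoints' difference, ∂[p,q] = q − p. For instance
  ∂[v_5,v_9] = [v_9] − [v_5].
This gives a 10×30 integer matrix of rank 9; reducing to Smith normal form yields diagonal entries (1,1,1,1,1,1,1,1,1).

The boundary map ∂_2: C_2 → C_1 acts by ∂[p,q,r] = [q,r] − [p,r] + [p,q]. For instance
  ∂[v_0,v_6,v_9] = [v_6,v_9] − [v_0,v_9] + [v_0,v_6],
  ∂[v_1,v_6,v_8] = [v_6,v_8] − [v_1,v_8] + [v_1,v_6].
The 30×20 boundary matrix has rank 20 and Smith normal form diag(1,1,1,1,1,1,1,1,1,1,1,1,1,1,1,1,1,1,1,2).

Computing H_k = (kernel of ∂_k) / (image of ∂_{k+1}):

  H_0: rank C_0 − rank ∂_1 = 10 − 9 = 1, and the invariant factors of ∂_1 are all 1, so H_0 = Z.
  H_1: rank ker ∂_1 − rank ∂_2 = (30 − 9) − 20 = 1, and ∂_2 has invariant factor 2 > 1, so H_1 = Z ⊕ Z_2.
  H_2: rank ker ∂_2 − rank ∂_3 = (20 − 20) − 0 = 0, and there is no ∂_3, so H_2 = 0.

As a check, the Euler characteristic is 10 − 30 + 20 = 0, which agrees with 1 − 1 + 0 = 0.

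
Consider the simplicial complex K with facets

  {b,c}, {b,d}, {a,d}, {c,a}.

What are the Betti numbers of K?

b_0 = 1, b_1 = 1.

Take the total order a < b < c < d on the vertex set. Then K (dimension 1) consists of the simplices:

  0-simplices (4): a, b, c, d
  1-simplices (4): ac, ad, bc, bd

Hence C_0 ≅ Z^4, C_1 ≅ Z^4.

∂_1: C_1 → C_0 sends each edge [p,q] (with p < q) to q − p.
The 4×4 boundary matrix has rank 3 and Smith normal form diag(1,1,1).

Now H_k = ker ∂_k / im ∂_{k+1}, so:

  H_0: rank C_0 − rank ∂_1 = 4 − 3 = 1, and the invariant factors of ∂_1 are all 1, so H_0 ≅ Z.
  H_1: rank ker ∂_1 − rank ∂_2 = (4 − 3) − 0 = 1, and there is no ∂_2, so H_1 ≅ Z.

Hence the Betti numbers are b_0 = 1, b_1 = 1.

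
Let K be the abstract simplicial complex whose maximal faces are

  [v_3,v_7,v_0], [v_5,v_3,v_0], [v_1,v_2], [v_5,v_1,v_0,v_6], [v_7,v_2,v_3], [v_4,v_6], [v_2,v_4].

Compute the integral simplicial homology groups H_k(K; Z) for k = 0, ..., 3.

We work with the vertex ordering v_0 < v_1 < v_2 < v_3 < v_4 < v_5 < v_6 < v_7. The simplices of K, each written with vertices in increasing order, are:

  0-simplices (8): [v_0], [v_1], [v_2], [v_3], [v_4], [v_5], [v_6], [v_7]
  1-simplices (15): (15 of them)
  2-simplices (7): [v_0,v_1,v_5], [v_0,v_1,v_6], [v_0,v_3,v_5], [v_0,v_3,v_7], [v_0,v_5,v_6], [v_1,v_5,v_6], [v_2,v_3,v_7]
  3-simplices (1): [v_0,v_1,v_5,v_6]

giving chain groups C_0 ≅ Z^8, C_1 ≅ Z^15, C_2 ≅ Z^7, C_3 ≅ Z^1.

The boundary map ∂_1: C_1 → C_0 is given by ∂[p,q] = [q] − [p]. For instance
  ∂[v_3,v_7] = [v_7] − [v_3].
The 8×15 boundary matrix has rank 7 and Smith normal form diag(1,1,1,1,1,1,1).

The boundary map ∂_2: C_2 → C_1 maps a triangle to the signed sum of its edges. For instance
  ∂[v_0,v_1,v_5] = [v_1,v_5] − [v_0,v_5] + [v_0,v_1],
  ∂[v_0,v_3,v_7] = [v_3,v_7] − [v_0,v_7] + [v_0,v_3].
The 15×7 boundary matrix has rank 6 and Smith normal form diag(1,1,1,1,1,1).

Boundary ∂_3: C_3 → C_2 sends each 3-simplex σ to the alternating sum Σ_i (−1)^i (σ with its i-th vertex removed). For instance
  ∂[v_0,v_1,v_5,v_6] = [v_1,v_5,v_6] − [v_0,v_5,v_6] + [v_0,v_1,v_6] − [v_0,v_1,v_5].
This gives a 7×1 integer matrix of rank 1; reducing to Smith normal form yields diagonal entries (1).

Computing H_k = (kernel of ∂_k) / (image of ∂_{k+1}):

  H_0: rank C_0 − rank ∂_1 = 8 − 7 = 1, and the invariant factors of ∂_1 are all 1, so H_0 = Z.
  H_1: rank ker ∂_1 − rank ∂_2 = (15 − 7) − 6 = 2, and the invariant factors of ∂_2 are all 1, so H_1 = Z^2.
  H_2: rank ker ∂_2 − rank ∂_3 = (7 − 6) − 1 = 0, and the invariant factors of ∂_3 are all 1, so H_2 = 0.
  H_3: rank ker ∂_3 − rank ∂_4 = (1 − 1) − 0 = 0, and there is no ∂_4, so H_3 = 0.

As a check, the Euler characteristic is 8 − 15 + 7 − 1 = -1, which agrees with 1 − 2 + 0 − 0 = -1.

H_0 ≅ Z,  H_1 ≅ Z^2,  H_2 = 0,  H_3 = 0.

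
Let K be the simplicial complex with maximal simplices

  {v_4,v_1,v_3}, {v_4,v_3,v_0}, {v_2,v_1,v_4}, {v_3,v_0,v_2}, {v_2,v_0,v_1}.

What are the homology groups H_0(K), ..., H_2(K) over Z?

We work with the vertex ordering v_0 < v_1 < v_2 < v_3 < v_4. The simplices of K, each written with vertices in increasing order, are:

  0-simplices (5): [v_0], [v_1], [v_2], [v_3], [v_4]
  1-simplices (10): [v_0,v_1], [v_0,v_2], [v_0,v_3], [v_0,v_4], [v_1,v_2], [v_1,v_3], [v_1,v_4], [v_2,v_3], [v_2,v_4], [v_3,v_4]
  2-simplices (5): [v_0,v_1,v_2], [v_0,v_2,v_3], [v_0,v_3,v_4], [v_1,v_2,v_4], [v_1,v_3,v_4]

giving chain groups C_0 ≅ Z^5, C_1 ≅ Z^10, C_2 ≅ Z^5.

∂_1: C_1 → C_0 sends each edge [p,q] (with p < q) to q − p.
The resulting 5×10 matrix has rank 4, and its Smith normal form has invariant factors (1,1,1,1).

Boundary ∂_2: C_2 → C_1 maps a triangle to the signed sum of its edges. For instance
  ∂[v_0,v_1,v_2] = [v_1,v_2] − [v_0,v_2] + [v_0,v_1],
  ∂[v_1,v_2,v_4] = [v_2,v_4] − [v_1,v_4] + [v_1,v_2].
This gives a 10×5 integer matrix of rank 5; reducing to Smith normal form yields diagonal entries (1,1,1,1,1).

Computing H_k = (kernel of ∂_k) / (image of ∂_{k+1}):

  H_0: rank C_0 − rank ∂_1 = 5 − 4 = 1, and the invariant factors of ∂_1 are all 1, so H_0 = Z.
  H_1: rank ker ∂_1 − rank ∂_2 = (10 − 4) − 5 = 1, and the invariant factors of ∂_2 are all 1, so H_1 = Z.
  H_2: rank ker ∂_2 − rank ∂_3 = (5 − 5) − 0 = 0, and there is no ∂_3, so H_2 = 0.

H_0 ≅ Z,  H_1 ≅ Z,  H_2 = 0.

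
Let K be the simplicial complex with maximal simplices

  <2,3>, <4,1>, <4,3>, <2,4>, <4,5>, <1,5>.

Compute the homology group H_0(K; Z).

Take the total order 1 < 2 < 3 < 4 < 5 on the vertex set. Then K (dimension 1) consists of the simplices:

  0-simplices (5): [1], [2], [3], [4], [5]
  1-simplices (6): [1,4], [1,5], [2,3], [2,4], [3,4], [4,5]

so the chain groups are C_0 ≅ Z^5, C_1 ≅ Z^6.

The boundary map ∂_1: C_1 → C_0 maps an edge to its endpoints' difference, ∂[p,q] = q − p.
This gives a 5×6 integer matrix of rank 4; reducing to Smith normal form yields diagonal entries (1,1,1,1).

Computing H_k = (kernel of ∂_k) / (image of ∂_{k+1}):

  H_0: rank C_0 − rank ∂_1 = 5 − 4 = 1, and the invariant factors of ∂_1 are all 1, so H_0 ≅ Z.

H_0 = Z.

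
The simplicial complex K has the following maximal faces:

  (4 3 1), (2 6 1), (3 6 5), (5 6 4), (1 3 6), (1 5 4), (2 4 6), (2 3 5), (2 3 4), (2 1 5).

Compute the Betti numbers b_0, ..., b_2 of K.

b_0 = 1, b_1 = 0, b_2 = 0.

Fix the vertex order 1 < 2 < 3 < 4 < 5 < 6 and write every simplex with vertices in increasing order. Then dim K = 2 and the simplices of K are:

  0-simplices (6): [1], [2], [3], [4], [5], [6]
  1-simplices (15): [1,2], [1,3], [1,4], [1,5], [1,6], [2,3], [2,4], [2,5], [2,6], [3,4], [3,5], [3,6], [4,5], [4,6], [5,6]
  2-simplices (10): [1,2,5], [1,2,6], [1,3,4], [1,3,6], [1,4,5], [2,3,4], [2,3,5], [2,4,6], [3,5,6], [4,5,6]

giving chain groups C_0 ≅ Z^6, C_1 ≅ Z^15, C_2 ≅ Z^10.

∂_1: C_1 → C_0 maps an edge to its endpoints' difference, ∂[p,q] = q − p. For instance
  ∂[1,4] = [4] − [1].
The 6×15 boundary matrix has rank 5 and Smith normal form diag(1,1,1,1,1).

∂_2: C_2 → C_1 sends each 2-simplex [p,q,r] to [q,r] − [p,r] + [p,q]. For instance
  ∂[4,5,6] = [5,6] − [4,6] + [4,5],
  ∂[1,3,6] = [3,6] − [1,6] + [1,3].
The resulting 15×10 matrix has rank 10, and its Smith normal form has invariant factors (1,1,1,1,1,1,1,1,1,2).

Reading off H_k = ker ∂_k / im ∂_{k+1}:

  H_0: rank C_0 − rank ∂_1 = 6 − 5 = 1, and the invariant factors of ∂_1 are all 1, so H_0 ≅ Z.
  H_1: rank ker ∂_1 − rank ∂_2 = (15 − 5) − 10 = 0, and ∂_2 has invariant factor 2 > 1, so H_1 ≅ Z/2Z.
  H_2: rank ker ∂_2 − rank ∂_3 = (10 − 10) − 0 = 0, and there is no ∂_3, so H_2 ≅ 0.

Hence the Betti numbers are b_0 = 1, b_1 = 0, b_2 = 0.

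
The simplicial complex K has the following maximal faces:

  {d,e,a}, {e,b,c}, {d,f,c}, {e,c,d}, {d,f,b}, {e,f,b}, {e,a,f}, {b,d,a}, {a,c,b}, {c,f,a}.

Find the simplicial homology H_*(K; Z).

Take the total order a < b < c < d < e < f on the vertex set. Then K (dimension 2) consists of the simplices:

  0-simplices (6): a, b, c, d, e, f
  1-simplices (15): ab, ac, ad, ae, af, bc, bd, be, bf, cd, ce, cf, de, df, ef
  2-simplices (10): abc, abd, acf, ade, aef, bce, bdf, bef, cde, cdf

so the chain groups are C_0 ≅ Z^6, C_1 ≅ Z^15, C_2 ≅ Z^10.

The boundary map ∂_1: C_1 → C_0 is given by ∂[p,q] = [q] − [p]. For instance
  ∂bc = c − b.
The 6×15 boundary matrix has rank 5 and Smith normal form diag(1,1,1,1,1).

Boundary ∂_2: C_2 → C_1 acts by ∂[p,q,r] = [q,r] − [p,r] + [p,q]. For instance
  ∂cde = de − ce + cd,
  ∂abc = bc − ac + ab.
This gives a 15×10 integer matrix of rank 10; reducing to Smith normal form yields diagonal entries (1,1,1,1,1,1,1,1,1,2).

Now H_k = ker ∂_k / im ∂_{k+1}, so:

  H_0: rank C_0 − rank ∂_1 = 6 − 5 = 1, and the invariant factors of ∂_1 are all 1, so H_0 ≅ Z.
  H_1: rank ker ∂_1 − rank ∂_2 = (15 − 5) − 10 = 0, and ∂_2 has invariant factor 2 > 1, so H_1 ≅ Z/2.
  H_2: rank ker ∂_2 − rank ∂_3 = (10 − 10) − 0 = 0, and there is no ∂_3, so H_2 ≅ 0.

As a check, the Euler characteristic is 6 − 15 + 10 = 1, which agrees with 1 − 0 + 0 = 1.
(K is a triangulation of the real projective plane RP^2.)

H_0 ≅ Z,  H_1 ≅ Z/2,  H_2 = 0.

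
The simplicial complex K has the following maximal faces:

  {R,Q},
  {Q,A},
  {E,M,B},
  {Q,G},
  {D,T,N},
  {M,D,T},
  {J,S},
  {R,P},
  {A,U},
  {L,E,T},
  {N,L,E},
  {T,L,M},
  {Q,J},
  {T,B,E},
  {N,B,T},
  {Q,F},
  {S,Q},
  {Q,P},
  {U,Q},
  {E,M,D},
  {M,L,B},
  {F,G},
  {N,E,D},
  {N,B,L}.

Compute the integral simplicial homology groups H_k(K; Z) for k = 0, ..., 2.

Take the total order A < B < D < E < F < G < J < L < M < N < P < Q < R < S < T < U on the vertex set. Then K (dimension 2) consists of the simplices:

  0-simplices (16): A, B, D, E, F, G, J, L, M, N, P, Q, R, S, T, U
  1-simplices (30): AQ, AU, BE, BL, BM, BN, BT, DE, DM, DN, DT, EL, EM, EN, ET, FG, FQ, GQ, JQ, JS, LM, LN, LT, MT, NT, PQ, PR, QR, QS, QU
  2-simplices (12): BEM, BET, BLM, BLN, BNT, DEM, DEN, DMT, DNT, ELN, ELT, LMT

Hence C_0 ≅ Z^16, C_1 ≅ Z^30, C_2 ≅ Z^12.

∂_1: C_1 → C_0 is given by ∂[p,q] = [q] − [p].
This gives a 16×30 integer matrix of rank 14; reducing to Smith normal form yields diagonal entries (1,1,1,1,1,1,1,1,1,1,1,1,1,1).

Boundary ∂_2: C_2 → C_1 maps a triangle to the signed sum of its edges. For instance
  ∂ELT = LT − ET + EL,
  ∂BLN = LN − BN + BL.
The resulting 30×12 matrix has rank 12, and its Smith normal form has invariant factors (1,1,1,1,1,1,1,1,1,1,1,2).

From H_k ≅ ker(∂_k) / im(∂_{k+1}) we obtain:

  H_0: rank C_0 − rank ∂_1 = 16 − 14 = 2, and the invariant factors of ∂_1 are all 1, so H_0 ≅ Z^2.
  H_1: rank ker ∂_1 − rank ∂_2 = (30 − 14) − 12 = 4, and ∂_2 has invariant factor 2 > 1, so H_1 ≅ Z^4 ⊕ Z/2.
  H_2: rank ker ∂_2 − rank ∂_3 = (12 − 12) − 0 = 0, and there is no ∂_3, so H_2 ≅ 0.

As a check, the Euler characteristic is 16 − 30 + 12 = -2, which agrees with 2 − 4 + 0 = -2.
(K is a triangulation of the disjoint union of a wedge of 4 circles and the real projective plane RP^2.)

H_0 ≅ Z^2,  H_1 ≅ Z^4 ⊕ Z/2,  H_2 = 0.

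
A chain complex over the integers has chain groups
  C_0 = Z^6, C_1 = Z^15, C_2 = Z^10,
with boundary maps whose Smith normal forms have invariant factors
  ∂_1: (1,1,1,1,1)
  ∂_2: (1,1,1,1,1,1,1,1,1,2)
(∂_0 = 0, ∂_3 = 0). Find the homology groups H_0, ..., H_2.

H_0 = Z,  H_1 = Z/2,  H_2 = 0.

H_0: b_0 = 6 − 0 − 5 = 1; torsion from ∂_1 factors > 1: none. So H_0 = Z.
H_1: b_1 = 15 − 5 − 10 = 0; torsion from ∂_2 factors > 1: [2]. So H_1 = Z/2.
H_2: b_2 = 10 − 10 − 0 = 0; torsion from ∂_3 factors > 1: none. So H_2 = 0.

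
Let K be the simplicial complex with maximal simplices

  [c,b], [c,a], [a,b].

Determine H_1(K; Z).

H_1 ≅ Z.

K has 3 vertices, 3 edges.
rank ∂_1 = 2, rank ∂_2 = 0 ⇒ b_1 = 3 − 2 − 0 = 1. So H_1 = Z.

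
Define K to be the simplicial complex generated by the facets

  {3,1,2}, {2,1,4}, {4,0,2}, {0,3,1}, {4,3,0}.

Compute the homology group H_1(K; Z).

Order the vertices as 0 < 1 < 2 < 3 < 4. Listing each simplex with vertices in this order, K has dimension 2 with simplices:

  0-simplices (5): [0], [1], [2], [3], [4]
  1-simplices (10): [0,1], [0,2], [0,3], [0,4], [1,2], [1,3], [1,4], [2,3], [2,4], [3,4]
  2-simplices (5): [0,1,3], [0,2,4], [0,3,4], [1,2,3], [1,2,4]

so the chain groups are C_0 ≅ Z^5, C_1 ≅ Z^10, C_2 ≅ Z^5.

The boundary map ∂_1: C_1 → C_0 sends each edge [p,q] (with p < q) to q − p.
The resulting 5×10 matrix has rank 4, and its Smith normal form has invariant factors (1,1,1,1).

The boundary map ∂_2: C_2 → C_1 sends each 2-simplex [p,q,r] to [q,r] − [p,r] + [p,q]. For instance
  ∂[0,1,3] = [1,3] − [0,3] + [0,1],
  ∂[1,2,4] = [2,4] − [1,4] + [1,2].
This gives a 10×5 integer matrix of rank 5; reducing to Smith normal form yields diagonal entries (1,1,1,1,1).

Reading off H_k = ker ∂_k / im ∂_{k+1}:

  H_1: rank ker ∂_1 − rank ∂_2 = (10 − 4) − 5 = 1, and the invariant factors of ∂_2 are all 1, so H_1 = Z.

H_1 = Z.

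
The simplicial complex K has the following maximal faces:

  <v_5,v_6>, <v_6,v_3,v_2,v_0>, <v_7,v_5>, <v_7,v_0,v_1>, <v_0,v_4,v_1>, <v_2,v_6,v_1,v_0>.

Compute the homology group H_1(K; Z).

Take the total order v_0 < v_1 < v_2 < v_3 < v_4 < v_5 < v_6 < v_7 on the vertex set. Then K (dimension 3) consists of the simplices:

  0-simplices (8): [v_0], [v_1], [v_2], [v_3], [v_4], [v_5], [v_6], [v_7]
  1-simplices (15): (15 of them)
  2-simplices (9): [v_0,v_1,v_2], [v_0,v_1,v_4], [v_0,v_1,v_6], [v_0,v_1,v_7], [v_0,v_2,v_3], [v_0,v_2,v_6], [v_0,v_3,v_6], [v_1,v_2,v_6], [v_2,v_3,v_6]
  3-simplices (2): [v_0,v_1,v_2,v_6], [v_0,v_2,v_3,v_6]

giving chain groups C_0 ≅ Z^8, C_1 ≅ Z^15, C_2 ≅ Z^9, C_3 ≅ Z^2.

Boundary ∂_1: C_1 → C_0 sends each edge [p,q] (with p < q) to q − p. For instance
  ∂[v_0,v_3] = [v_3] − [v_0].
As a 8×15 matrix over Z this has rank 7, with invariant factors (1,1,1,1,1,1,1).

Boundary ∂_2: C_2 → C_1 acts by ∂[p,q,r] = [q,r] − [p,r] + [p,q]. For instance
  ∂[v_0,v_2,v_3] = [v_2,v_3] − [v_0,v_3] + [v_0,v_2],
  ∂[v_0,v_2,v_6] = [v_2,v_6] − [v_0,v_6] + [v_0,v_2].
The resulting 15×9 matrix has rank 7, and its Smith normal form has invariant factors (1,1,1,1,1,1,1).

∂_3: C_3 → C_2 sends each 3-simplex σ to the alternating sum Σ_i (−1)^i (σ with its i-th vertex removed). For instance
  ∂[v_0,v_1,v_2,v_6] = [v_1,v_2,v_6] − [v_0,v_2,v_6] + [v_0,v_1,v_6] − [v_0,v_1,v_2],
  ∂[v_0,v_2,v_3,v_6] = [v_2,v_3,v_6] − [v_0,v_3,v_6] + [v_0,v_2,v_6] − [v_0,v_2,v_3].
This gives a 9×2 integer matrix of rank 2; reducing to Smith normal form yields diagonal entries (1,1).

Now H_k = ker ∂_k / im ∂_{k+1}, so:

  H_1: rank ker ∂_1 − rank ∂_2 = (15 − 7) − 7 = 1, and the invariant factors of ∂_2 are all 1, so H_1 = Z.

H_1 ≅ Z.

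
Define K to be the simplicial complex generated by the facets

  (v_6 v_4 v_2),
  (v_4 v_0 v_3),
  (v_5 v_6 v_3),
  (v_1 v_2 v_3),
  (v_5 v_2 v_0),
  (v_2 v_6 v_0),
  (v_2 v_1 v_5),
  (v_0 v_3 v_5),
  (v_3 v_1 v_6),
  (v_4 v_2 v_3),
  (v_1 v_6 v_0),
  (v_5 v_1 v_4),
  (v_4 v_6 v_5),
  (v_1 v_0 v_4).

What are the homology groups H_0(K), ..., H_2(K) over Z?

H_0 ≅ Z,  H_1 ≅ Z^2,  H_2 ≅ Z.

Take the total order v_0 < v_1 < v_2 < v_3 < v_4 < v_5 < v_6 on the vertex set. Then K (dimension 2) consists of the simplices:

  0-simplices (7): [v_0], [v_1], [v_2], [v_3], [v_4], [v_5], [v_6]
  1-simplices (21): (21 of them)
  2-simplices (14): (14 of them)

Hence C_0 ≅ Z^7, C_1 ≅ Z^21, C_2 ≅ Z^14.

The boundary map ∂_1: C_1 → C_0 sends each edge [p,q] (with p < q) to q − p. For instance
  ∂[v_4,v_5] = [v_5] − [v_4].
The resulting 7×21 matrix has rank 6, and its Smith normal form has invariant factors (1,1,1,1,1,1).

Boundary ∂_2: C_2 → C_1 sends each 2-simplex [p,q,r] to [q,r] − [p,r] + [p,q]. For instance
  ∂[v_0,v_1,v_4] = [v_1,v_4] − [v_0,v_4] + [v_0,v_1],
  ∂[v_4,v_5,v_6] = [v_5,v_6] − [v_4,v_6] + [v_4,v_5].
As a 21×14 matrix over Z this has rank 13, with invariant factors (1,1,1,1,1,1,1,1,1,1,1,1,1).

From H_k ≅ ker(∂_k) / im(∂_{k+1}) we obtain:

  H_0: rank C_0 − rank ∂_1 = 7 − 6 = 1, and the invariant factors of ∂_1 are all 1, so H_0 = Z.
  H_1: rank ker ∂_1 − rank ∂_2 = (21 − 6) − 13 = 2, and the invariant factors of ∂_2 are all 1, so H_1 = Z^2.
  H_2: rank ker ∂_2 − rank ∂_3 = (14 − 13) − 0 = 1, and there is no ∂_3, so H_2 = Z.

(K is a triangulation of the torus T^2.)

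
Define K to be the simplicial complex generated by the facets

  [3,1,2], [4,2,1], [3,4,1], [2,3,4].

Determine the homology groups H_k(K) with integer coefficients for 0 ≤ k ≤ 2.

Fix the vertex order 1 < 2 < 3 < 4 and write every simplex with vertices in increasing order. Then dim K = 2 and the simplices of K are:

  0-simplices (4): [1], [2], [3], [4]
  1-simplices (6): [1,2], [1,3], [1,4], [2,3], [2,4], [3,4]
  2-simplices (4): [1,2,3], [1,2,4], [1,3,4], [2,3,4]

so the chain groups are C_0 ≅ Z^4, C_1 ≅ Z^6, C_2 ≅ Z^4.

Boundary ∂_1: C_1 → C_0 maps an edge to its endpoints' difference, ∂[p,q] = q − p. For instance
  ∂[3,4] = [4] − [3].
As a 4×6 matrix over Z this has rank 3, with invariant factors (1,1,1).

The boundary map ∂_2: C_2 → C_1 sends each 2-simplex [p,q,r] to [q,r] − [p,r] + [p,q]. For instance
  ∂[1,2,3] = [2,3] − [1,3] + [1,2],
  ∂[1,2,4] = [2,4] − [1,4] + [1,2].
The 6×4 boundary matrix has rank 3 and Smith normal form diag(1,1,1).

Reading off H_k = ker ∂_k / im ∂_{k+1}:

  H_0: rank C_0 − rank ∂_1 = 4 − 3 = 1, and the invariant factors of ∂_1 are all 1, so H_0 ≅ Z.
  H_1: rank ker ∂_1 − rank ∂_2 = (6 − 3) − 3 = 0, and the invariant factors of ∂_2 are all 1, so H_1 ≅ 0.
  H_2: rank ker ∂_2 − rank ∂_3 = (4 − 3) − 0 = 1, and there is no ∂_3, so H_2 ≅ Z.

As a check, the Euler characteristic is 4 − 6 + 4 = 2, which agrees with 1 − 0 + 1 = 2.

H_0 ≅ Z,  H_1 = 0,  H_2 ≅ Z.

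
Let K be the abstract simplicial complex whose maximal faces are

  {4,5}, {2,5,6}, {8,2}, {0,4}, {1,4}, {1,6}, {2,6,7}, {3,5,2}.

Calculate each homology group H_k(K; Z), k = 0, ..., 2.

Order the vertices as 0 < 1 < 2 < 3 < 4 < 5 < 6 < 7 < 8. Listing each simplex with vertices in this order, K has dimension 2 with simplices:

  0-simplices (9): [0], [1], [2], [3], [4], [5], [6], [7], [8]
  1-simplices (12): [0,4], [1,4], [1,6], [2,3], [2,5], [2,6], [2,7], [2,8], [3,5], [4,5], [5,6], [6,7]
  2-simplices (3): [2,3,5], [2,5,6], [2,6,7]

Hence C_0 ≅ Z^9, C_1 ≅ Z^12, C_2 ≅ Z^3.

∂_1: C_1 → C_0 maps an edge to its endpoints' difference, ∂[p,q] = q − p. For instance
  ∂[3,5] = [5] − [3].
The 9×12 boundary matrix has rank 8 and Smith normal form diag(1,1,1,1,1,1,1,1).

Boundary ∂_2: C_2 → C_1 maps a triangle to the signed sum of its edges. For instance
  ∂[2,3,5] = [3,5] − [2,5] + [2,3],
  ∂[2,6,7] = [6,7] − [2,7] + [2,6].
The resulting 12×3 matrix has rank 3, and its Smith normal form has invariant factors (1,1,1).

Computing H_k = (kernel of ∂_k) / (image of ∂_{k+1}):

  H_0: rank C_0 − rank ∂_1 = 9 − 8 = 1, and the invariant factors of ∂_1 are all 1, so H_0 = Z.
  H_1: rank ker ∂_1 − rank ∂_2 = (12 − 8) − 3 = 1, and the invariant factors of ∂_2 are all 1, so H_1 = Z.
  H_2: rank ker ∂_2 − rank ∂_3 = (3 − 3) − 0 = 0, and there is no ∂_3, so H_2 = 0.

H_0 = Z,  H_1 = Z,  H_2 = 0.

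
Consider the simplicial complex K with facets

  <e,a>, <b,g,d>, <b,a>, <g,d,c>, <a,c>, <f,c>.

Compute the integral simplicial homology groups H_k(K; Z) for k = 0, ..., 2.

Fix the vertex order a < b < c < d < e < f < g and write every simplex with vertices in increasing order. Then dim K = 2 and the simplices of K are:

  0-simplices (7): a, b, c, d, e, f, g
  1-simplices (9): ab, ac, ae, bd, bg, cd, cf, cg, dg
  2-simplices (2): bdg, cdg

so the chain groups are C_0 ≅ Z^7, C_1 ≅ Z^9, C_2 ≅ Z^2.

Boundary ∂_1: C_1 → C_0 sends each edge [p,q] (with p < q) to q − p.
As a 7×9 matrix over Z this has rank 6, with invariant factors (1,1,1,1,1,1).

The boundary map ∂_2: C_2 → C_1 sends each 2-simplex [p,q,r] to [q,r] − [p,r] + [p,q]. For instance
  ∂cdg = dg − cg + cd,
  ∂bdg = dg − bg + bd.
The resulting 9×2 matrix has rank 2, and its Smith normal form has invariant factors (1,1).

Now H_k = ker ∂_k / im ∂_{k+1}, so:

  H_0: rank C_0 − rank ∂_1 = 7 − 6 = 1, and the invariant factors of ∂_1 are all 1, so H_0 = Z.
  H_1: rank ker ∂_1 − rank ∂_2 = (9 − 6) − 2 = 1, and the invariant factors of ∂_2 are all 1, so H_1 = Z.
  H_2: rank ker ∂_2 − rank ∂_3 = (2 − 2) − 0 = 0, and there is no ∂_3, so H_2 = 0.

H_0 = Z,  H_1 = Z,  H_2 = 0.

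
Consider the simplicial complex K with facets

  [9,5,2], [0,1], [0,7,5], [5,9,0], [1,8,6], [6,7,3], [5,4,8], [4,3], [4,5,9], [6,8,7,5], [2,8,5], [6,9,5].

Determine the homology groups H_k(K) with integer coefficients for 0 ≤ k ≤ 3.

H_0 ≅ Z,  H_1 ≅ Z^2,  H_2 = 0,  H_3 = 0.

We work with the vertex ordering 0 < 1 < 2 < 3 < 4 < 5 < 6 < 7 < 8 < 9. The simplices of K, each written with vertices in increasing order, are:

  0-simplices (10): [0], [1], [2], [3], [4], [5], [6], [7], [8], [9]
  1-simplices (23): [0,1], [0,5], [0,7], [0,9], [1,6], [1,8], [2,5], [2,8], [2,9], [3,4], [3,6], [3,7], [4,5], [4,8], [4,9], [5,6], [5,7], [5,8], [5,9], [6,7], [6,8], [6,9], [7,8]
  2-simplices (13): [0,5,7], [0,5,9], [1,6,8], [2,5,8], [2,5,9], [3,6,7], [4,5,8], [4,5,9], [5,6,7], [5,6,8], [5,6,9], [5,7,8], [6,7,8]
  3-simplices (1): [5,6,7,8]

Hence C_0 ≅ Z^10, C_1 ≅ Z^23, C_2 ≅ Z^13, C_3 ≅ Z^1.

Boundary ∂_1: C_1 → C_0 is given by ∂[p,q] = [q] − [p]. For instance
  ∂[6,9] = [9] − [6].
The resulting 10×23 matrix has rank 9, and its Smith normal form has invariant factors (1,1,1,1,1,1,1,1,1).

∂_2: C_2 → C_1 sends each 2-simplex [p,q,r] to [q,r] − [p,r] + [p,q]. For instance
  ∂[5,6,7] = [6,7] − [5,7] + [5,6],
  ∂[4,5,8] = [5,8] − [4,8] + [4,5].
As a 23×13 matrix over Z this has rank 12, with invariant factors (1,1,1,1,1,1,1,1,1,1,1,1).

Boundary ∂_3: C_3 → C_2 sends each 3-simplex σ to the alternating sum Σ_i (−1)^i (σ with its i-th vertex removed). For instance
  ∂[5,6,7,8] = [6,7,8] − [5,7,8] + [5,6,8] − [5,6,7].
The 13×1 boundary matrix has rank 1 and Smith normal form diag(1).

Computing H_k = (kernel of ∂_k) / (image of ∂_{k+1}):

  H_0: rank C_0 − rank ∂_1 = 10 − 9 = 1, and the invariant factors of ∂_1 are all 1, so H_0 ≅ Z.
  H_1: rank ker ∂_1 − rank ∂_2 = (23 − 9) − 12 = 2, and the invariant factors of ∂_2 are all 1, so H_1 ≅ Z^2.
  H_2: rank ker ∂_2 − rank ∂_3 = (13 − 12) − 1 = 0, and the invariant factors of ∂_3 are all 1, so H_2 ≅ 0.
  H_3: rank ker ∂_3 − rank ∂_4 = (1 − 1) − 0 = 0, and there is no ∂_4, so H_3 ≅ 0.

As a check, the Euler characteristic is 10 − 23 + 13 − 1 = -1, which agrees with 1 − 2 + 0 − 0 = -1.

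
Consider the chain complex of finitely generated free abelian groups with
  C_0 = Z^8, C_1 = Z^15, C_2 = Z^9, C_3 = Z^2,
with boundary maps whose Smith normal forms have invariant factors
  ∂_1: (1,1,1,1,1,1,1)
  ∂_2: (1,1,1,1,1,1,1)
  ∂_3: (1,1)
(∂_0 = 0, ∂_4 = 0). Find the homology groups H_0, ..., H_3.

H_0 = Z,  H_1 = Z,  H_2 = 0,  H_3 = 0.

H_0: b_0 = 8 − 0 − 7 = 1; torsion from ∂_1 factors > 1: none. So H_0 = Z.
H_1: b_1 = 15 − 7 − 7 = 1; torsion from ∂_2 factors > 1: none. So H_1 = Z.
H_2: b_2 = 9 − 7 − 2 = 0; torsion from ∂_3 factors > 1: none. So H_2 = 0.
H_3: b_3 = 2 − 2 − 0 = 0; torsion from ∂_4 factors > 1: none. So H_3 = 0.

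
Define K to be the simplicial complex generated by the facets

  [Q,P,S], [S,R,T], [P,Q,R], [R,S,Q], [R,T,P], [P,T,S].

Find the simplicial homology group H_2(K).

H_2 ≅ Z.

Take the total order P < Q < R < S < T on the vertex set. Then K (dimension 2) consists of the simplices:

  0-simplices (5): P, Q, R, S, T
  1-simplices (9): PQ, PR, PS, PT, QR, QS, RS, RT, ST
  2-simplices (6): PQR, PQS, PRT, PST, QRS, RST

so the chain groups are C_0 ≅ Z^5, C_1 ≅ Z^9, C_2 ≅ Z^6.

The boundary map ∂_1: C_1 → C_0 is given by ∂[p,q] = [q] − [p]. For instance
  ∂ST = T − S.
The resulting 5×9 matrix has rank 4, and its Smith normal form has invariant factors (1,1,1,1).

The boundary map ∂_2: C_2 → C_1 sends each 2-simplex [p,q,r] to [q,r] − [p,r] + [p,q]. For instance
  ∂PRT = RT − PT + PR,
  ∂RST = ST − RT + RS.
The 9×6 boundary matrix has rank 5 and Smith normal form diag(1,1,1,1,1).

From H_k ≅ ker(∂_k) / im(∂_{k+1}) we obtain:

  H_2: rank ker ∂_2 − rank ∂_3 = (6 − 5) − 0 = 1, and there is no ∂_3, so H_2 = Z.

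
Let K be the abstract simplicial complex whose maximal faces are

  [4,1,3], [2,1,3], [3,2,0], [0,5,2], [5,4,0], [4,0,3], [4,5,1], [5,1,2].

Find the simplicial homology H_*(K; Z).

H_0 ≅ Z,  H_1 = 0,  H_2 ≅ Z.

Fix the vertex order 0 < 1 < 2 < 3 < 4 < 5 and write every simplex with vertices in increasing order. Then dim K = 2 and the simplices of K are:

  0-simplices (6): [0], [1], [2], [3], [4], [5]
  1-simplices (12): [0,2], [0,3], [0,4], [0,5], [1,2], [1,3], [1,4], [1,5], [2,3], [2,5], [3,4], [4,5]
  2-simplices (8): [0,2,3], [0,2,5], [0,3,4], [0,4,5], [1,2,3], [1,2,5], [1,3,4], [1,4,5]

so the chain groups are C_0 ≅ Z^6, C_1 ≅ Z^12, C_2 ≅ Z^8.

Boundary ∂_1: C_1 → C_0 sends each edge [p,q] (with p < q) to q − p.
The resulting 6×12 matrix has rank 5, and its Smith normal form has invariant factors (1,1,1,1,1).

∂_2: C_2 → C_1 maps a triangle to the signed sum of its edges. For instance
  ∂[0,3,4] = [3,4] − [0,4] + [0,3],
  ∂[1,4,5] = [4,5] − [1,5] + [1,4].
As a 12×8 matrix over Z this has rank 7, with invariant factors (1,1,1,1,1,1,1).

Computing H_k = (kernel of ∂_k) / (image of ∂_{k+1}):

  H_0: rank C_0 − rank ∂_1 = 6 − 5 = 1, and the invariant factors of ∂_1 are all 1, so H_0 ≅ Z.
  H_1: rank ker ∂_1 − rank ∂_2 = (12 − 5) − 7 = 0, and the invariant factors of ∂_2 are all 1, so H_1 ≅ 0.
  H_2: rank ker ∂_2 − rank ∂_3 = (8 − 7) − 0 = 1, and there is no ∂_3, so H_2 ≅ Z.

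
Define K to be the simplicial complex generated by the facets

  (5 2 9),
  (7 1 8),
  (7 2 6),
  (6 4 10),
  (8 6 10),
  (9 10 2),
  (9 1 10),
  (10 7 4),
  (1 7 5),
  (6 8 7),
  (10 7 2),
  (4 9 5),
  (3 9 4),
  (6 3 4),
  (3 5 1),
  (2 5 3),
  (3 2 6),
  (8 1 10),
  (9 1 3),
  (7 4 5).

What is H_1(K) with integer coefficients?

H_1 ≅ Z ⊕ Z/2Z.

K has 10 vertices, 30 edges, 20 triangles.
rank ∂_1 = 9, rank ∂_2 = 20 ⇒ b_1 = 30 − 9 − 20 = 1; ∂_2 has invariant factor(s) [2] giving torsion. So H_1 ≅ Z ⊕ Z/2Z.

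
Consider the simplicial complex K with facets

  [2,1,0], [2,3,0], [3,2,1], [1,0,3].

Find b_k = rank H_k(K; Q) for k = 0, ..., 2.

Fix the vertex order 0 < 1 < 2 < 3 and write every simplex with vertices in increasing order. Then dim K = 2 and the simplices of K are:

  0-simplices (4): [0], [1], [2], [3]
  1-simplices (6): [0,1], [0,2], [0,3], [1,2], [1,3], [2,3]
  2-simplices (4): [0,1,2], [0,1,3], [0,2,3], [1,2,3]

Hence C_0 ≅ Z^4, C_1 ≅ Z^6, C_2 ≅ Z^4.

The boundary map ∂_1: C_1 → C_0 is given by ∂[p,q] = [q] − [p].
As a 4×6 matrix over Z this has rank 3, with invariant factors (1,1,1).

The boundary map ∂_2: C_2 → C_1 sends each 2-simplex [p,q,r] to [q,r] − [p,r] + [p,q]. For instance
  ∂[0,1,2] = [1,2] − [0,2] + [0,1],
  ∂[1,2,3] = [2,3] − [1,3] + [1,2].
This gives a 6×4 integer matrix of rank 3; reducing to Smith normal form yields diagonal entries (1,1,1).

Reading off H_k = ker ∂_k / im ∂_{k+1}:

  H_0: rank C_0 − rank ∂_1 = 4 − 3 = 1, and the invariant factors of ∂_1 are all 1, so H_0 = Z.
  H_1: rank ker ∂_1 − rank ∂_2 = (6 − 3) − 3 = 0, and the invariant factors of ∂_2 are all 1, so H_1 = 0.
  H_2: rank ker ∂_2 − rank ∂_3 = (4 − 3) − 0 = 1, and there is no ∂_3, so H_2 = Z.

As a check, the Euler characteristic is 4 − 6 + 4 = 2, which agrees with 1 − 0 + 1 = 2.

Hence the Betti numbers are b_0 = 1, b_1 = 0, b_2 = 1.

b_0 = 1, b_1 = 0, b_2 = 1.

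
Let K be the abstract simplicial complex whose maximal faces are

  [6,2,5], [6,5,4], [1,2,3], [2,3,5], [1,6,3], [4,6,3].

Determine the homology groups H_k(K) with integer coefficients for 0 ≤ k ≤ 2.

H_0 = Z,  H_1 = Z,  H_2 = 0.

K has 6 vertices, 12 edges, 6 triangles.
rank ∂_0 = 0, rank ∂_1 = 5 ⇒ b_0 = 6 − 0 − 5 = 1; all invariant factors of ∂_1 are 1 so no torsion. So H_0 = Z.
rank ∂_1 = 5, rank ∂_2 = 6 ⇒ b_1 = 12 − 5 − 6 = 1; all invariant factors of ∂_2 are 1 so no torsion. So H_1 = Z.
rank ∂_2 = 6, rank ∂_3 = 0 ⇒ b_2 = 6 − 6 − 0 = 0. So H_2 = 0.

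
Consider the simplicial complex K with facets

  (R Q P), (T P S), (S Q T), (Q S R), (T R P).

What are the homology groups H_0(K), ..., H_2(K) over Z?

H_0 ≅ Z,  H_1 ≅ Z,  H_2 = 0.

Fix the vertex order P < Q < R < S < T and write every simplex with vertices in increasing order. Then dim K = 2 and the simplices of K are:

  0-simplices (5): P, Q, R, S, T
  1-simplices (10): PQ, PR, PS, PT, QR, QS, QT, RS, RT, ST
  2-simplices (5): PQR, PRT, PST, QRS, QST

so the chain groups are C_0 ≅ Z^5, C_1 ≅ Z^10, C_2 ≅ Z^5.

∂_1: C_1 → C_0 sends each edge [p,q] (with p < q) to q − p. For instance
  ∂PT = T − P.
This gives a 5×10 integer matrix of rank 4; reducing to Smith normal form yields diagonal entries (1,1,1,1).

Boundary ∂_2: C_2 → C_1 acts by ∂[p,q,r] = [q,r] − [p,r] + [p,q]. For instance
  ∂PRT = RT − PT + PR,
  ∂QST = ST − QT + QS.
The resulting 10×5 matrix has rank 5, and its Smith normal form has invariant factors (1,1,1,1,1).

Now H_k = ker ∂_k / im ∂_{k+1}, so:

  H_0: rank C_0 − rank ∂_1 = 5 − 4 = 1, and the invariant factors of ∂_1 are all 1, so H_0 = Z.
  H_1: rank ker ∂_1 − rank ∂_2 = (10 − 4) − 5 = 1, and the invariant factors of ∂_2 are all 1, so H_1 = Z.
  H_2: rank ker ∂_2 − rank ∂_3 = (5 − 5) − 0 = 0, and there is no ∂_3, so H_2 = 0.

(K is a triangulation of the Möbius band.)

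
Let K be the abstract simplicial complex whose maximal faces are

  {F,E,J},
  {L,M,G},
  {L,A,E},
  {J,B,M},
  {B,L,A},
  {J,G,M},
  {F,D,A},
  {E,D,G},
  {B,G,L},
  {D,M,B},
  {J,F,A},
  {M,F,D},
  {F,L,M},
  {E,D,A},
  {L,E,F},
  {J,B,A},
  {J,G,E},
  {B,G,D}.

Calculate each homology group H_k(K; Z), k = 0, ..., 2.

H_0 = Z,  H_1 = Z ⊕ Z/2,  H_2 = 0.

Take the total order A < B < D < E < F < G < J < L < M on the vertex set. Then K (dimension 2) consists of the simplices:

  0-simplices (9): A, B, D, E, F, G, J, L, M
  1-simplices (27): AB, AD, AE, AF, AJ, AL, BD, BG, BJ, BL, BM, DE, DF, DG, DM, EF, EG, EJ, EL, FJ, FL, FM, GJ, GL, GM, JM, LM
  2-simplices (18): ABJ, ABL, ADE, ADF, AEL, AFJ, BDG, BDM, BGL, BJM, DEG, DFM, EFJ, EFL, EGJ, FLM, GJM, GLM

Hence C_0 ≅ Z^9, C_1 ≅ Z^27, C_2 ≅ Z^18.

Boundary ∂_1: C_1 → C_0 sends each edge [p,q] (with p < q) to q − p.
This gives a 9×27 integer matrix of rank 8; reducing to Smith normal form yields diagonal entries (1,1,1,1,1,1,1,1).

The boundary map ∂_2: C_2 → C_1 maps a triangle to the signed sum of its edges. For instance
  ∂ABL = BL − AL + AB,
  ∂EFJ = FJ − EJ + EF.
The resulting 27×18 matrix has rank 18, and its Smith normal form has invariant factors (1,1,1,1,1,1,1,1,1,1,1,1,1,1,1,1,1,2).

From H_k ≅ ker(∂_k) / im(∂_{k+1}) we obtain:

  H_0: rank C_0 − rank ∂_1 = 9 − 8 = 1, and the invariant factors of ∂_1 are all 1, so H_0 ≅ Z.
  H_1: rank ker ∂_1 − rank ∂_2 = (27 − 8) − 18 = 1, and ∂_2 has invariant factor 2 > 1, so H_1 ≅ Z ⊕ Z/2.
  H_2: rank ker ∂_2 − rank ∂_3 = (18 − 18) − 0 = 0, and there is no ∂_3, so H_2 ≅ 0.

As a check, the Euler characteristic is 9 − 27 + 18 = 0, which agrees with 1 − 1 + 0 = 0.
(K is a triangulation of the Klein bottle.)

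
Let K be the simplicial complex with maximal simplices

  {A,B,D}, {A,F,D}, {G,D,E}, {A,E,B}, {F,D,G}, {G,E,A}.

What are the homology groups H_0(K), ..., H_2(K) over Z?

H_0 ≅ Z,  H_1 ≅ Z,  H_2 = 0.

Order the vertices as A < B < D < E < F < G. Listing each simplex with vertices in this order, K has dimension 2 with simplices:

  0-simplices (6): A, B, D, E, F, G
  1-simplices (12): AB, AD, AE, AF, AG, BD, BE, DE, DF, DG, EG, FG
  2-simplices (6): ABD, ABE, ADF, AEG, DEG, DFG

giving chain groups C_0 ≅ Z^6, C_1 ≅ Z^12, C_2 ≅ Z^6.

The boundary map ∂_1: C_1 → C_0 maps an edge to its endpoints' difference, ∂[p,q] = q − p. For instance
  ∂AD = D − A.
As a 6×12 matrix over Z this has rank 5, with invariant factors (1,1,1,1,1).

Boundary ∂_2: C_2 → C_1 maps a triangle to the signed sum of its edges. For instance
  ∂AEG = EG − AG + AE,
  ∂DFG = FG − DG + DF.
The resulting 12×6 matrix has rank 6, and its Smith normal form has invariant factors (1,1,1,1,1,1).

Now H_k = ker ∂_k / im ∂_{k+1}, so:

  H_0: rank C_0 − rank ∂_1 = 6 − 5 = 1, and the invariant factors of ∂_1 are all 1, so H_0 = Z.
  H_1: rank ker ∂_1 − rank ∂_2 = (12 − 5) − 6 = 1, and the invariant factors of ∂_2 are all 1, so H_1 = Z.
  H_2: rank ker ∂_2 − rank ∂_3 = (6 − 6) − 0 = 0, and there is no ∂_3, so H_2 = 0.

As a check, the Euler characteristic is 6 − 12 + 6 = 0, which agrees with 1 − 1 + 0 = 0.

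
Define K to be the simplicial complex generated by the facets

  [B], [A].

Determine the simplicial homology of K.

Fix the vertex order A < B and write every simplex with vertices in increasing order. Then dim K = 0 and the simplices of K are:

  0-simplices (2): A, B

so the chain groups are C_0 ≅ Z^2.

Computing H_k = (kernel of ∂_k) / (image of ∂_{k+1}):

  H_0: rank C_0 − rank ∂_1 = 2 − 0 = 2, and there is no ∂_1, so H_0 = Z^2.

H_0 = Z^2.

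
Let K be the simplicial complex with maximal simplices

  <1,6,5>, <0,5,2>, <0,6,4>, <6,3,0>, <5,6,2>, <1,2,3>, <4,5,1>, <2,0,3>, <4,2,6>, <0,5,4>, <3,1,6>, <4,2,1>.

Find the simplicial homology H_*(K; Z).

H_0 ≅ Z,  H_1 ≅ Z/2,  H_2 = 0.

K has 7 vertices, 18 edges, 12 triangles.
rank ∂_0 = 0, rank ∂_1 = 6 ⇒ b_0 = 7 − 0 − 6 = 1; all invariant factors of ∂_1 are 1 so no torsion. So H_0 ≅ Z.
rank ∂_1 = 6, rank ∂_2 = 12 ⇒ b_1 = 18 − 6 − 12 = 0; ∂_2 has invariant factor(s) [2] giving torsion. So H_1 ≅ Z/2.
rank ∂_2 = 12, rank ∂_3 = 0 ⇒ b_2 = 12 − 12 − 0 = 0. So H_2 ≅ 0.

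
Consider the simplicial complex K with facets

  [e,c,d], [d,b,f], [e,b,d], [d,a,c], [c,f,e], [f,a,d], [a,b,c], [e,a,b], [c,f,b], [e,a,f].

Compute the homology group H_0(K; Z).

H_0 ≅ Z.

Order the vertices as a < b < c < d < e < f. Listing each simplex with vertices in this order, K has dimension 2 with simplices:

  0-simplices (6): a, b, c, d, e, f
  1-simplices (15): ab, ac, ad, ae, af, bc, bd, be, bf, cd, ce, cf, de, df, ef
  2-simplices (10): abc, abe, acd, adf, aef, bcf, bde, bdf, cde, cef

Hence C_0 ≅ Z^6, C_1 ≅ Z^15, C_2 ≅ Z^10.

Boundary ∂_1: C_1 → C_0 maps an edge to its endpoints' difference, ∂[p,q] = q − p.
This gives a 6×15 integer matrix of rank 5; reducing to Smith normal form yields diagonal entries (1,1,1,1,1).

Boundary ∂_2: C_2 → C_1 acts by ∂[p,q,r] = [q,r] − [p,r] + [p,q]. For instance
  ∂bde = de − be + bd,
  ∂abc = bc − ac + ab.
The 15×10 boundary matrix has rank 10 and Smith normal form diag(1,1,1,1,1,1,1,1,1,2).

Computing H_k = (kernel of ∂_k) / (image of ∂_{k+1}):

  H_0: rank C_0 − rank ∂_1 = 6 − 5 = 1, and the invariant factors of ∂_1 are all 1, so H_0 = Z.

(K is a triangulation of the real projective plane RP^2.)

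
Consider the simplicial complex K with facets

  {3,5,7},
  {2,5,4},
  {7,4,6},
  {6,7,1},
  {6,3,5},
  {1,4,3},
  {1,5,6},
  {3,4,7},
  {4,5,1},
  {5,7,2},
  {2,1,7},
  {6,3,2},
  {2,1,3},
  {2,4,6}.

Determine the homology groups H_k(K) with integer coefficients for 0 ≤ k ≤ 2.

Fix the vertex order 1 < 2 < 3 < 4 < 5 < 6 < 7 and write every simplex with vertices in increasing order. Then dim K = 2 and the simplices of K are:

  0-simplices (7): [1], [2], [3], [4], [5], [6], [7]
  1-simplices (21): [1,2], [1,3], [1,4], [1,5], [1,6], [1,7], [2,3], [2,4], [2,5], [2,6], [2,7], [3,4], [3,5], [3,6], [3,7], [4,5], [4,6], [4,7], [5,6], [5,7], [6,7]
  2-simplices (14): [1,2,3], [1,2,7], [1,3,4], [1,4,5], [1,5,6], [1,6,7], [2,3,6], [2,4,5], [2,4,6], [2,5,7], [3,4,7], [3,5,6], [3,5,7], [4,6,7]

Hence C_0 ≅ Z^7, C_1 ≅ Z^21, C_2 ≅ Z^14.

The boundary map ∂_1: C_1 → C_0 sends each edge [p,q] (with p < q) to q − p. For instance
  ∂[4,5] = [5] − [4].
The 7×21 boundary matrix has rank 6 and Smith normal form diag(1,1,1,1,1,1).

Boundary ∂_2: C_2 → C_1 maps a triangle to the signed sum of its edges. For instance
  ∂[3,4,7] = [4,7] − [3,7] + [3,4],
  ∂[1,5,6] = [5,6] − [1,6] + [1,5].
As a 21×14 matrix over Z this has rank 13, with invariant factors (1,1,1,1,1,1,1,1,1,1,1,1,1).

Now H_k = ker ∂_k / im ∂_{k+1}, so:

  H_0: rank C_0 − rank ∂_1 = 7 − 6 = 1, and the invariant factors of ∂_1 are all 1, so H_0 = Z.
  H_1: rank ker ∂_1 − rank ∂_2 = (21 − 6) − 13 = 2, and the invariant factors of ∂_2 are all 1, so H_1 = Z^2.
  H_2: rank ker ∂_2 − rank ∂_3 = (14 − 13) − 0 = 1, and there is no ∂_3, so H_2 = Z.

H_0 = Z,  H_1 = Z^2,  H_2 = Z.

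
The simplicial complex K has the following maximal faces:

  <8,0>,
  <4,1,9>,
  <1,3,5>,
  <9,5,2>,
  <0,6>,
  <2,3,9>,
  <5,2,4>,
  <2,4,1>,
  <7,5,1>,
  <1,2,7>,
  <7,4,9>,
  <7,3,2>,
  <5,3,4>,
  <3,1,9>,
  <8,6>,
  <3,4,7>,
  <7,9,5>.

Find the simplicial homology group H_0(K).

Take the total order 0 < 1 < 2 < 3 < 4 < 5 < 6 < 7 < 8 < 9 on the vertex set. Then K (dimension 2) consists of the simplices:

  0-simplices (10): [0], [1], [2], [3], [4], [5], [6], [7], [8], [9]
  1-simplices (24): (24 of them)
  2-simplices (14): [1,2,4], [1,2,7], [1,3,5], [1,3,9], [1,4,9], [1,5,7], [2,3,7], [2,3,9], [2,4,5], [2,5,9], [3,4,5], [3,4,7], [4,7,9], [5,7,9]

so the chain groups are C_0 ≅ Z^10, C_1 ≅ Z^24, C_2 ≅ Z^14.

The boundary map ∂_1: C_1 → C_0 sends each edge [p,q] (with p < q) to q − p.
The 10×24 boundary matrix has rank 8 and Smith normal form diag(1,1,1,1,1,1,1,1).

∂_2: C_2 → C_1 sends each 2-simplex [p,q,r] to [q,r] − [p,r] + [p,q]. For instance
  ∂[4,7,9] = [7,9] − [4,9] + [4,7],
  ∂[5,7,9] = [7,9] − [5,9] + [5,7].
As a 24×14 matrix over Z this has rank 13, with invariant factors (1,1,1,1,1,1,1,1,1,1,1,1,1).

From H_k ≅ ker(∂_k) / im(∂_{k+1}) we obtain:

  H_0: rank C_0 − rank ∂_1 = 10 − 8 = 2, and the invariant factors of ∂_1 are all 1, so H_0 ≅ Z^2.

H_0 ≅ Z^2.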